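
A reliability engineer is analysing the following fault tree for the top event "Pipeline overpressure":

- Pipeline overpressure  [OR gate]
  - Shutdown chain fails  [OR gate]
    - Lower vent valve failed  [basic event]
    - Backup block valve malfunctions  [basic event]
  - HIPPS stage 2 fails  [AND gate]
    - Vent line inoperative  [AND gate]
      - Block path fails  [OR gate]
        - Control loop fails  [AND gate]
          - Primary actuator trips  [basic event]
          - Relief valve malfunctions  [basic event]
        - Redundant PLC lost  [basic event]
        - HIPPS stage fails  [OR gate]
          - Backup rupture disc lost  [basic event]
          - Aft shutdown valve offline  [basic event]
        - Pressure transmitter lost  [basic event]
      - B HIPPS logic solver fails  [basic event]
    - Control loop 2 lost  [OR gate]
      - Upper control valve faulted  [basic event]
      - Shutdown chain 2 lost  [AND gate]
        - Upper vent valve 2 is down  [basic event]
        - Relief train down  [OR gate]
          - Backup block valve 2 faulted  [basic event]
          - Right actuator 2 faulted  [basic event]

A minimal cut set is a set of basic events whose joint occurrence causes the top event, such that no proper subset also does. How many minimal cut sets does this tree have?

Shutdown chain fails [OR]: union of children's cut sets → 2 cut set(s).
Control loop fails [AND]: one cut set from each child combined → 1 × 1 = 1 cut set(s).
HIPPS stage fails [OR]: union of children's cut sets → 2 cut set(s).
Block path fails [OR]: union of children's cut sets → 5 cut set(s).
Vent line inoperative [AND]: one cut set from each child combined → 5 × 1 = 5 cut set(s).
Relief train down [OR]: union of children's cut sets → 2 cut set(s).
Shutdown chain 2 lost [AND]: one cut set from each child combined → 1 × 2 = 2 cut set(s).
Control loop 2 lost [OR]: union of children's cut sets → 3 cut set(s).
HIPPS stage 2 fails [AND]: one cut set from each child combined → 5 × 3 = 15 cut set(s).
Pipeline overpressure [OR]: union of children's cut sets → 17 cut set(s).

17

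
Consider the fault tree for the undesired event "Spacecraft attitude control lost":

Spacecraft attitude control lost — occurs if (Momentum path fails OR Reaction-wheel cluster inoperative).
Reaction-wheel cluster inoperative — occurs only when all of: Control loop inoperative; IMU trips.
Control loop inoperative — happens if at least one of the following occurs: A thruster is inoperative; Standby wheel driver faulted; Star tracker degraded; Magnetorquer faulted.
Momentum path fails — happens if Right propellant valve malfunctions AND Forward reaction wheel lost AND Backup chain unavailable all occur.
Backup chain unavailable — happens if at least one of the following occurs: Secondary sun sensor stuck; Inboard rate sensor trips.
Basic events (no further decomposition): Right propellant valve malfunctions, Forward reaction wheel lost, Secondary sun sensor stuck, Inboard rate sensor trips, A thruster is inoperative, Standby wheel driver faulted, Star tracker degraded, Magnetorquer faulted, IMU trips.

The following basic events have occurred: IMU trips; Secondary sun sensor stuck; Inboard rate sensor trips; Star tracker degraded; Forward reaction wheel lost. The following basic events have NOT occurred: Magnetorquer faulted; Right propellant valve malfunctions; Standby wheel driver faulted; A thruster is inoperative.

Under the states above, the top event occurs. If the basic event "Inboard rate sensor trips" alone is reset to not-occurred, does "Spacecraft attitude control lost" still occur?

Counterfactual: set "Inboard rate sensor trips" to not occurred.
Backup chain unavailable [OR]: Secondary sun sensor stuck=occurs, Inboard rate sensor trips=not → at least one input occurs → occurs.
Momentum path fails [AND]: Right propellant valve malfunctions=not, Forward reaction wheel lost=occurs, Backup chain unavailable=occurs → not all inputs occur → does not occur.
Control loop inoperative [OR]: A thruster is inoperative=not, Standby wheel driver faulted=not, Star tracker degraded=occurs, Magnetorquer faulted=not → at least one input occurs → occurs.
Reaction-wheel cluster inoperative [AND]: Control loop inoperative=occurs, IMU trips=occurs → all inputs occur → occurs.
Spacecraft attitude control lost [OR]: Momentum path fails=not, Reaction-wheel cluster inoperative=occurs → at least one input occurs → occurs.

Yes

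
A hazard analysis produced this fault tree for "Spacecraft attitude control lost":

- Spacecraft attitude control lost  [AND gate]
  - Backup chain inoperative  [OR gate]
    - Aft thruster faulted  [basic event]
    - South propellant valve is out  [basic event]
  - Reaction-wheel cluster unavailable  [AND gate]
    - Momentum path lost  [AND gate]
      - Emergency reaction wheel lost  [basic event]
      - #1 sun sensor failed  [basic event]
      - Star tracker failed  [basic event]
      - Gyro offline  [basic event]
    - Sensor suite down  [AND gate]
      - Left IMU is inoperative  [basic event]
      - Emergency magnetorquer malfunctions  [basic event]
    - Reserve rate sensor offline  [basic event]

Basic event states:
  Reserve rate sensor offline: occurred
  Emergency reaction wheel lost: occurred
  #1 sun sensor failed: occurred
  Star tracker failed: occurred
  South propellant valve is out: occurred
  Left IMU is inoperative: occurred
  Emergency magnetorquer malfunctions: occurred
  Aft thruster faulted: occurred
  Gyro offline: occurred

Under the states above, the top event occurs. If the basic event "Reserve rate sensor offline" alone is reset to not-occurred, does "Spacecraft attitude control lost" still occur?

No

Counterfactual: set "Reserve rate sensor offline" to not occurred.
Backup chain inoperative [OR]: Aft thruster faulted=occurs, South propellant valve is out=occurs → at least one input occurs → occurs.
Momentum path lost [AND]: Emergency reaction wheel lost=occurs, #1 sun sensor failed=occurs, Star tracker failed=occurs, Gyro offline=occurs → all inputs occur → occurs.
Sensor suite down [AND]: Left IMU is inoperative=occurs, Emergency magnetorquer malfunctions=occurs → all inputs occur → occurs.
Reaction-wheel cluster unavailable [AND]: Momentum path lost=occurs, Sensor suite down=occurs, Reserve rate sensor offline=not → not all inputs occur → does not occur.
Spacecraft attitude control lost [AND]: Backup chain inoperative=occurs, Reaction-wheel cluster unavailable=not → not all inputs occur → does not occur.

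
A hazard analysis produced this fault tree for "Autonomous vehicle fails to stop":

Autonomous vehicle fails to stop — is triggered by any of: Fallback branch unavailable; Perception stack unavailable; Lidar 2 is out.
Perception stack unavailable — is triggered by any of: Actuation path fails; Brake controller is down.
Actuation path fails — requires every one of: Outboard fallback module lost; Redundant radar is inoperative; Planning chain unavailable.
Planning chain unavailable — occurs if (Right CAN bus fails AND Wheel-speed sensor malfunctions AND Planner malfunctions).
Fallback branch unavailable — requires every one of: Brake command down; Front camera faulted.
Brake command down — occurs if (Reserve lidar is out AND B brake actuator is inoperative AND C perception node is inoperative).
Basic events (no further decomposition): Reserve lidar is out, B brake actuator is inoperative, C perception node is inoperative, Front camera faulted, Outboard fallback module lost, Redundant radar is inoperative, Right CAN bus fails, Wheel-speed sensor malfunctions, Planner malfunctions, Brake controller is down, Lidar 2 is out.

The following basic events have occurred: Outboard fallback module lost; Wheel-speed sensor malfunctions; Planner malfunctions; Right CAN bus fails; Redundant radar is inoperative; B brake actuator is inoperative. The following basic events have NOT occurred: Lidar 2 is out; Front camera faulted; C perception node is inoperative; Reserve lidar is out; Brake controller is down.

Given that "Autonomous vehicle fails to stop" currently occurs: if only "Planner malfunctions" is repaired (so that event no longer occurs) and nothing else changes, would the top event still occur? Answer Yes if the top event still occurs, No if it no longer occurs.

Counterfactual: set "Planner malfunctions" to not occurred.
Brake command down [AND]: Reserve lidar is out=not, B brake actuator is inoperative=occurs, C perception node is inoperative=not → not all inputs occur → does not occur.
Fallback branch unavailable [AND]: Brake command down=not, Front camera faulted=not → not all inputs occur → does not occur.
Planning chain unavailable [AND]: Right CAN bus fails=occurs, Wheel-speed sensor malfunctions=occurs, Planner malfunctions=not → not all inputs occur → does not occur.
Actuation path fails [AND]: Outboard fallback module lost=occurs, Redundant radar is inoperative=occurs, Planning chain unavailable=not → not all inputs occur → does not occur.
Perception stack unavailable [OR]: Actuation path fails=not, Brake controller is down=not → no input occurs → does not occur.
Autonomous vehicle fails to stop [OR]: Fallback branch unavailable=not, Perception stack unavailable=not, Lidar 2 is out=not → no input occurs → does not occur.

No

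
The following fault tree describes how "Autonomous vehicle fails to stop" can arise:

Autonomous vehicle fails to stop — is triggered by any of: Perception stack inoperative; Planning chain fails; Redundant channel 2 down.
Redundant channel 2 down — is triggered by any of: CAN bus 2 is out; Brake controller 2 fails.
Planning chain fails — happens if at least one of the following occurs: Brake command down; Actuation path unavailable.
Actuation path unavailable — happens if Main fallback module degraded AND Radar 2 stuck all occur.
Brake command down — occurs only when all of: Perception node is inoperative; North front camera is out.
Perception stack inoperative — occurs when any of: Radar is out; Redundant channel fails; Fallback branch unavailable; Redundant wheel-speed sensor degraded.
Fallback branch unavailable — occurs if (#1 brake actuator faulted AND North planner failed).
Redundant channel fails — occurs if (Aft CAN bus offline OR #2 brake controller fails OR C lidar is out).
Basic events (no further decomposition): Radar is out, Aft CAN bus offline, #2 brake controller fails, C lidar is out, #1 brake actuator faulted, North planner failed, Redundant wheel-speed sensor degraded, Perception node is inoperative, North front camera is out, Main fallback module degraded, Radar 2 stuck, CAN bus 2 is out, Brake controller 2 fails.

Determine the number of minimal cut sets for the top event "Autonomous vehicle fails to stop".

10

Redundant channel fails [OR]: union of children's cut sets → 3 cut set(s).
Fallback branch unavailable [AND]: one cut set from each child combined → 1 × 1 = 1 cut set(s).
Perception stack inoperative [OR]: union of children's cut sets → 6 cut set(s).
Brake command down [AND]: one cut set from each child combined → 1 × 1 = 1 cut set(s).
Actuation path unavailable [AND]: one cut set from each child combined → 1 × 1 = 1 cut set(s).
Planning chain fails [OR]: union of children's cut sets → 2 cut set(s).
Redundant channel 2 down [OR]: union of children's cut sets → 2 cut set(s).
Autonomous vehicle fails to stop [OR]: union of children's cut sets → 10 cut set(s).
Minimal cut sets: {Radar is out}; {Aft CAN bus offline}; {#2 brake controller fails}; {C lidar is out}; {#1 brake actuator faulted, North planner failed}; {Redundant wheel-speed sensor degraded}; {North front camera is out, Perception node is inoperative}; {Main fallback module degraded, Radar 2 stuck}; {CAN bus 2 is out}; {Brake controller 2 fails}.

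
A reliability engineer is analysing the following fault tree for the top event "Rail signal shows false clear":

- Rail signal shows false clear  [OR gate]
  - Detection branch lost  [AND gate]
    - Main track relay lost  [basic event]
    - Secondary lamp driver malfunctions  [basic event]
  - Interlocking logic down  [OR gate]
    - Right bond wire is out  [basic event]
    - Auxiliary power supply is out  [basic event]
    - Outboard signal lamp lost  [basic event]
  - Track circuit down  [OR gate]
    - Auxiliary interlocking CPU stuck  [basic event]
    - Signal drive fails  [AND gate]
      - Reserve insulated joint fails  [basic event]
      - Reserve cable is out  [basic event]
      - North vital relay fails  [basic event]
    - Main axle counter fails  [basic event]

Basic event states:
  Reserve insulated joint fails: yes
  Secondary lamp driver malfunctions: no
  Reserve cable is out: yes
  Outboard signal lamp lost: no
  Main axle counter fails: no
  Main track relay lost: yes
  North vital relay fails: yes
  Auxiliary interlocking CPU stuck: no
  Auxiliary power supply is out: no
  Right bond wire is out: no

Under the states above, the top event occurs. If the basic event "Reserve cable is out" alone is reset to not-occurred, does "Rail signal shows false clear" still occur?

Counterfactual: set "Reserve cable is out" to not occurred.
Detection branch lost [AND]: Main track relay lost=occurs, Secondary lamp driver malfunctions=not → not all inputs occur → does not occur.
Interlocking logic down [OR]: Right bond wire is out=not, Auxiliary power supply is out=not, Outboard signal lamp lost=not → no input occurs → does not occur.
Signal drive fails [AND]: Reserve insulated joint fails=occurs, Reserve cable is out=not, North vital relay fails=occurs → not all inputs occur → does not occur.
Track circuit down [OR]: Auxiliary interlocking CPU stuck=not, Signal drive fails=not, Main axle counter fails=not → no input occurs → does not occur.
Rail signal shows false clear [OR]: Detection branch lost=not, Interlocking logic down=not, Track circuit down=not → no input occurs → does not occur.

No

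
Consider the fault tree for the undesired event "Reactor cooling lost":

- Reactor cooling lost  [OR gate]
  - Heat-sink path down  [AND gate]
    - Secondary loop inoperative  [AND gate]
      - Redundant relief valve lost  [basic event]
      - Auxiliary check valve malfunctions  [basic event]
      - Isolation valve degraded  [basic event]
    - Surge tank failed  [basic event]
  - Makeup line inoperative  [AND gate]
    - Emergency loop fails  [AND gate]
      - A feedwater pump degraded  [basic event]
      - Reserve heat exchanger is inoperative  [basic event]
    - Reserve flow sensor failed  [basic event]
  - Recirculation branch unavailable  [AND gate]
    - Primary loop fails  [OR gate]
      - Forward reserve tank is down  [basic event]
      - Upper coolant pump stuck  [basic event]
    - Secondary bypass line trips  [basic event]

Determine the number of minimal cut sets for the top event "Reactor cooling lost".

Secondary loop inoperative [AND]: one cut set from each child combined → 1 × 1 × 1 = 1 cut set(s).
Heat-sink path down [AND]: one cut set from each child combined → 1 × 1 = 1 cut set(s).
Emergency loop fails [AND]: one cut set from each child combined → 1 × 1 = 1 cut set(s).
Makeup line inoperative [AND]: one cut set from each child combined → 1 × 1 = 1 cut set(s).
Primary loop fails [OR]: union of children's cut sets → 2 cut set(s).
Recirculation branch unavailable [AND]: one cut set from each child combined → 2 × 1 = 2 cut set(s).
Reactor cooling lost [OR]: union of children's cut sets → 4 cut set(s).
Minimal cut sets: {Auxiliary check valve malfunctions, Isolation valve degraded, Redundant relief valve lost, Surge tank failed}; {A feedwater pump degraded, Reserve flow sensor failed, Reserve heat exchanger is inoperative}; {Forward reserve tank is down, Secondary bypass line trips}; {Secondary bypass line trips, Upper coolant pump stuck}.

4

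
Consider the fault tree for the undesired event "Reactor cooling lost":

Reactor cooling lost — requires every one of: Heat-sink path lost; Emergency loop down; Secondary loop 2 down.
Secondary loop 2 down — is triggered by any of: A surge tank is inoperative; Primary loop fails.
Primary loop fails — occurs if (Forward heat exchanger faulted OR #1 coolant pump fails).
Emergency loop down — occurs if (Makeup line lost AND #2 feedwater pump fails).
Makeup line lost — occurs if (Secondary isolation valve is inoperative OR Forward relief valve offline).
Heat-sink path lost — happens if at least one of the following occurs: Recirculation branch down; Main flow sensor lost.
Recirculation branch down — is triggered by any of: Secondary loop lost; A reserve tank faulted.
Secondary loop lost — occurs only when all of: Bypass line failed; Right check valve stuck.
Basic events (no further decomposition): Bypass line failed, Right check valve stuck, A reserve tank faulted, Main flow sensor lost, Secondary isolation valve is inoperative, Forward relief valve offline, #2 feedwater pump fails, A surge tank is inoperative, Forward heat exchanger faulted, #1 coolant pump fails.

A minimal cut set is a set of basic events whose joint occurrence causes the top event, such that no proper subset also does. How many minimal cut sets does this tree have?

Secondary loop lost [AND]: one cut set from each child combined → 1 × 1 = 1 cut set(s).
Recirculation branch down [OR]: union of children's cut sets → 2 cut set(s).
Heat-sink path lost [OR]: union of children's cut sets → 3 cut set(s).
Makeup line lost [OR]: union of children's cut sets → 2 cut set(s).
Emergency loop down [AND]: one cut set from each child combined → 2 × 1 = 2 cut set(s).
Primary loop fails [OR]: union of children's cut sets → 2 cut set(s).
Secondary loop 2 down [OR]: union of children's cut sets → 3 cut set(s).
Reactor cooling lost [AND]: one cut set from each child combined → 3 × 2 × 3 = 18 cut set(s).

18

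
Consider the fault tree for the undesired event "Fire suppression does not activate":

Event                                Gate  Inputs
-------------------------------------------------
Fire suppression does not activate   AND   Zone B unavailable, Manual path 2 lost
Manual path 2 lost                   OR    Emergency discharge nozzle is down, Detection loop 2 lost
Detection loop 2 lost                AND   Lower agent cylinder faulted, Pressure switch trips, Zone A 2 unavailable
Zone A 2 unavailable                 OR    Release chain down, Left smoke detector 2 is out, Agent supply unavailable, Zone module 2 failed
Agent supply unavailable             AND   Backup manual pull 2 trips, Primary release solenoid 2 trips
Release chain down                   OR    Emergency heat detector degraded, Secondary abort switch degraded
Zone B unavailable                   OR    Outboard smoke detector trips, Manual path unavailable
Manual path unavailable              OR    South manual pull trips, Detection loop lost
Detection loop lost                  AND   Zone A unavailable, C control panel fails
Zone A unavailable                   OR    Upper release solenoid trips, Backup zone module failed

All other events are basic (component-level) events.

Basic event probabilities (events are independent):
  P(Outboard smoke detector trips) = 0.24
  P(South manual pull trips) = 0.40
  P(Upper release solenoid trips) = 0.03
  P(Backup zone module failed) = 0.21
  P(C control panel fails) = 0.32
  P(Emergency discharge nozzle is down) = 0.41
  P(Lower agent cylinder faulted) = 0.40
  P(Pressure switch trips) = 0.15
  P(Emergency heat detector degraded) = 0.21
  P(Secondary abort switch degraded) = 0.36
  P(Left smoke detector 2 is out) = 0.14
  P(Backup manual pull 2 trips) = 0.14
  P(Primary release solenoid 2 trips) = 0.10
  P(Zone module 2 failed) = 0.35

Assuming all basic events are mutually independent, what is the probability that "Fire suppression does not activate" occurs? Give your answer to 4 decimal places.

P(Zone A unavailable) [OR] = 1 − (1−0.03) × (1−0.21) = 0.233700
P(Detection loop lost) [AND] = 0.233700 × 0.32 = 0.074784
P(Manual path unavailable) [OR] = 1 − (1−0.40) × (1−0.074784) = 0.444870
P(Zone B unavailable) [OR] = 1 − (1−0.24) × (1−0.444870) = 0.578101
P(Release chain down) [OR] = 1 − (1−0.21) × (1−0.36) = 0.494400
P(Agent supply unavailable) [AND] = 0.14 × 0.10 = 0.014000
P(Zone A 2 unavailable) [OR] = 1 − (1−0.494400) × (1−0.14) × (1−0.014000) × (1−0.35) = 0.721326
P(Detection loop 2 lost) [AND] = 0.40 × 0.15 × 0.721326 = 0.043280
P(Manual path 2 lost) [OR] = 1 − (1−0.41) × (1−0.043280) = 0.435535
P(Fire suppression does not activate) [AND] = 0.578101 × 0.435535 = 0.251783
Rounded to 4 decimal places: P(Fire suppression does not activate) ≈ 0.2518.

0.2518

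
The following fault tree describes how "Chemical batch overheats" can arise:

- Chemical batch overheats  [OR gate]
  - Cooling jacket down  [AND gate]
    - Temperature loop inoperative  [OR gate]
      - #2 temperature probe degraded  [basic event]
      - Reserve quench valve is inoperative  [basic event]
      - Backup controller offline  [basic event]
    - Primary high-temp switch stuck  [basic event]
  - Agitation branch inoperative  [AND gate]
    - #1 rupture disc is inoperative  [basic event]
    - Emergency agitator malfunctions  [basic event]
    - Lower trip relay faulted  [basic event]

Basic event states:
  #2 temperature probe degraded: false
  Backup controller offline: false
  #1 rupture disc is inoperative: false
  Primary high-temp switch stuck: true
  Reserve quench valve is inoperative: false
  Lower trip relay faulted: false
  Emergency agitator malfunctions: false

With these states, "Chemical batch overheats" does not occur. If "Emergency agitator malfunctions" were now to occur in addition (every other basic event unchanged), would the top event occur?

No

Counterfactual: set "Emergency agitator malfunctions" to occurred.
Temperature loop inoperative [OR]: #2 temperature probe degraded=not, Reserve quench valve is inoperative=not, Backup controller offline=not → no input occurs → does not occur.
Cooling jacket down [AND]: Temperature loop inoperative=not, Primary high-temp switch stuck=occurs → not all inputs occur → does not occur.
Agitation branch inoperative [AND]: #1 rupture disc is inoperative=not, Emergency agitator malfunctions=occurs, Lower trip relay faulted=not → not all inputs occur → does not occur.
Chemical batch overheats [OR]: Cooling jacket down=not, Agitation branch inoperative=not → no input occurs → does not occur.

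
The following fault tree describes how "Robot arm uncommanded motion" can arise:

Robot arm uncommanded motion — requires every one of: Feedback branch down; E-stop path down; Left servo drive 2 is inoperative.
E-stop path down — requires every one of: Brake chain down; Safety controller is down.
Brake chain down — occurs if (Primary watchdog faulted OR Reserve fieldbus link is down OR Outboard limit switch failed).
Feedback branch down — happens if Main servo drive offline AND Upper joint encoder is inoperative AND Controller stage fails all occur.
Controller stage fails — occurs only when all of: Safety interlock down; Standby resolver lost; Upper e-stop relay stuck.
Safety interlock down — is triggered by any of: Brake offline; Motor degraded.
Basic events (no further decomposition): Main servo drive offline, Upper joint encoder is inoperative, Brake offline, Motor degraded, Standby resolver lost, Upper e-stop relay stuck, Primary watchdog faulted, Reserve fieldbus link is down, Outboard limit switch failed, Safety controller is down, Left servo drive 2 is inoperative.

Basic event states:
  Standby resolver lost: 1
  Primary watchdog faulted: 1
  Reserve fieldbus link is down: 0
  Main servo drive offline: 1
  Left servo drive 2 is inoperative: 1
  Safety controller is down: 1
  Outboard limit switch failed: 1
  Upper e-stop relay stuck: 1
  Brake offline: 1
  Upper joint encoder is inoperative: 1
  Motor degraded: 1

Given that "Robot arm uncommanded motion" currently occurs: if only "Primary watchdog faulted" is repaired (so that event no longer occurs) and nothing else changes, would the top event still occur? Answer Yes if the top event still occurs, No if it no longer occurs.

Counterfactual: set "Primary watchdog faulted" to not occurred.
Safety interlock down [OR]: Brake offline=occurs, Motor degraded=occurs → at least one input occurs → occurs.
Controller stage fails [AND]: Safety interlock down=occurs, Standby resolver lost=occurs, Upper e-stop relay stuck=occurs → all inputs occur → occurs.
Feedback branch down [AND]: Main servo drive offline=occurs, Upper joint encoder is inoperative=occurs, Controller stage fails=occurs → all inputs occur → occurs.
Brake chain down [OR]: Primary watchdog faulted=not, Reserve fieldbus link is down=not, Outboard limit switch failed=occurs → at least one input occurs → occurs.
E-stop path down [AND]: Brake chain down=occurs, Safety controller is down=occurs → all inputs occur → occurs.
Robot arm uncommanded motion [AND]: Feedback branch down=occurs, E-stop path down=occurs, Left servo drive 2 is inoperative=occurs → all inputs occur → occurs.

Yes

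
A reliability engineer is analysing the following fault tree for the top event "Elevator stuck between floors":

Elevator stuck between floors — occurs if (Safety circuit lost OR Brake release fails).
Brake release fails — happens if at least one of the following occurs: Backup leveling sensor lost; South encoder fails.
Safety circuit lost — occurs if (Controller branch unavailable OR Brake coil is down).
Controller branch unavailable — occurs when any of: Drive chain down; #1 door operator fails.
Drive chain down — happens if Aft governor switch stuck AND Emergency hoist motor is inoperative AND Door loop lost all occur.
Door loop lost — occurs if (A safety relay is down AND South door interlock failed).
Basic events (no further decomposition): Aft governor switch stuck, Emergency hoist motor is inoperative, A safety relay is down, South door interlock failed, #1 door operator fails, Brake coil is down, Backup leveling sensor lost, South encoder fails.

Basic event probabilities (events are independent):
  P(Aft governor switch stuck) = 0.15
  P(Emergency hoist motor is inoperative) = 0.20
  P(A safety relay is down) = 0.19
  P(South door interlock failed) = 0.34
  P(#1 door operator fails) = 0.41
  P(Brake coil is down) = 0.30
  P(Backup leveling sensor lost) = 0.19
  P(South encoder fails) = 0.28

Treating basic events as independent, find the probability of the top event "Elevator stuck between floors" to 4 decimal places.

0.7596

P(Door loop lost) [AND] = 0.19 × 0.34 = 0.064600
P(Drive chain down) [AND] = 0.15 × 0.20 × 0.064600 = 0.001938
P(Controller branch unavailable) [OR] = 1 − (1−0.001938) × (1−0.41) = 0.411143
P(Safety circuit lost) [OR] = 1 − (1−0.411143) × (1−0.30) = 0.587800
P(Brake release fails) [OR] = 1 − (1−0.19) × (1−0.28) = 0.416800
P(Elevator stuck between floors) [OR] = 1 − (1−0.587800) × (1−0.416800) = 0.759605
Rounded to 4 decimal places: P(Elevator stuck between floors) ≈ 0.7596.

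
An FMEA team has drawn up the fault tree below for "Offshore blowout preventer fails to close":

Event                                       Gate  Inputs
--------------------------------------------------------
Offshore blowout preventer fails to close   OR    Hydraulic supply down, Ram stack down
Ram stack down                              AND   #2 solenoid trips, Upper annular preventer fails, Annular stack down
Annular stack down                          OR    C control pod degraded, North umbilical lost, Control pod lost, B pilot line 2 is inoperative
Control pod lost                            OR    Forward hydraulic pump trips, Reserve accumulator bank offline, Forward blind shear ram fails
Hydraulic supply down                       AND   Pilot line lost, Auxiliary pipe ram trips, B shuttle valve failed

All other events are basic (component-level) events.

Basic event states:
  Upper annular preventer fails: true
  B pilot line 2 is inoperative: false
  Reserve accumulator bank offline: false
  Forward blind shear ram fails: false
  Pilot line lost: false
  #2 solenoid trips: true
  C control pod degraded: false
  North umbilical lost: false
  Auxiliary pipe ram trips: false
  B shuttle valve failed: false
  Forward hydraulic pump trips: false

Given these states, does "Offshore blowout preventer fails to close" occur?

No

Hydraulic supply down [AND]: Pilot line lost=not, Auxiliary pipe ram trips=not, B shuttle valve failed=not → not all inputs occur → does not occur.
Control pod lost [OR]: Forward hydraulic pump trips=not, Reserve accumulator bank offline=not, Forward blind shear ram fails=not → no input occurs → does not occur.
Annular stack down [OR]: C control pod degraded=not, North umbilical lost=not, Control pod lost=not, B pilot line 2 is inoperative=not → no input occurs → does not occur.
Ram stack down [AND]: #2 solenoid trips=occurs, Upper annular preventer fails=occurs, Annular stack down=not → not all inputs occur → does not occur.
Offshore blowout preventer fails to close [OR]: Hydraulic supply down=not, Ram stack down=not → no input occurs → does not occur.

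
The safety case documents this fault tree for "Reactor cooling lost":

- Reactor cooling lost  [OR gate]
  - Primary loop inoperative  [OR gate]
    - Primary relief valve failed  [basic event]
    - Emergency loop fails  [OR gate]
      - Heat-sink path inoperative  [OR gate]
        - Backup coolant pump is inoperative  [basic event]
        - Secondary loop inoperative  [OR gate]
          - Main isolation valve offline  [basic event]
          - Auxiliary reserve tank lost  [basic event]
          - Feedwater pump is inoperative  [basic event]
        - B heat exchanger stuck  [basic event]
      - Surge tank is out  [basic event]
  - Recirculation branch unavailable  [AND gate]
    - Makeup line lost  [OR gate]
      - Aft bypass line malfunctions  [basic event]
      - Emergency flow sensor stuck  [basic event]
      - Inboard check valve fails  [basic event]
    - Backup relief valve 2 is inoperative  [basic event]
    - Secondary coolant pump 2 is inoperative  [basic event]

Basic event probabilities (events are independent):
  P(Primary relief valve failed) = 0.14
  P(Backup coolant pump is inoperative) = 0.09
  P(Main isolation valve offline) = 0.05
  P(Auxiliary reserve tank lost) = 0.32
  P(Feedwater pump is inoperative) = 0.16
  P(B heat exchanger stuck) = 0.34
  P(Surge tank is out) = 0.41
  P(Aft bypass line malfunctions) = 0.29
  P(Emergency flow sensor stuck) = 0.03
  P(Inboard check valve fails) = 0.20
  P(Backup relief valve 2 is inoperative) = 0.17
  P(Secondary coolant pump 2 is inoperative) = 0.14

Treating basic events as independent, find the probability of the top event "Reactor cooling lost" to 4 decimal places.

0.8364

P(Secondary loop inoperative) [OR] = 1 − (1−0.05) × (1−0.32) × (1−0.16) = 0.457360
P(Heat-sink path inoperative) [OR] = 1 − (1−0.09) × (1−0.457360) × (1−0.34) = 0.674090
P(Emergency loop fails) [OR] = 1 − (1−0.674090) × (1−0.41) = 0.807713
P(Primary loop inoperative) [OR] = 1 − (1−0.14) × (1−0.807713) = 0.834633
P(Makeup line lost) [OR] = 1 − (1−0.29) × (1−0.03) × (1−0.20) = 0.449040
P(Recirculation branch unavailable) [AND] = 0.449040 × 0.17 × 0.14 = 0.010687
P(Reactor cooling lost) [OR] = 1 − (1−0.834633) × (1−0.010687) = 0.836400
Rounded to 4 decimal places: P(Reactor cooling lost) ≈ 0.8364.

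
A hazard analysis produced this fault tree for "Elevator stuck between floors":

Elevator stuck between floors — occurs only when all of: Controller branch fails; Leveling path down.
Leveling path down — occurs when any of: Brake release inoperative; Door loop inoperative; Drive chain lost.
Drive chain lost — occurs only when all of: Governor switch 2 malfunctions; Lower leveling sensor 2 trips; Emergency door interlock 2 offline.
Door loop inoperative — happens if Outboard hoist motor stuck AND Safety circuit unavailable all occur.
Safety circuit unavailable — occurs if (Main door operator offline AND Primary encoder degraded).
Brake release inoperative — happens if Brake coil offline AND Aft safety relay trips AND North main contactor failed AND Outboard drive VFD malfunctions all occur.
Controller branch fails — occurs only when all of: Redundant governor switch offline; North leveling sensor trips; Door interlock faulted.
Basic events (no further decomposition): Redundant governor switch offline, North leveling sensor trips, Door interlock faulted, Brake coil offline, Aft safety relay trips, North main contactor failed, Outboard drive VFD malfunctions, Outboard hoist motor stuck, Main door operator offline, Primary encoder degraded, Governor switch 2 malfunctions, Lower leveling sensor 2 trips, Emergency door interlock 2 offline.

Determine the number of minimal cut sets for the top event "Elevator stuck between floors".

3

Controller branch fails [AND]: one cut set from each child combined → 1 × 1 × 1 = 1 cut set(s).
Brake release inoperative [AND]: one cut set from each child combined → 1 × 1 × 1 × 1 = 1 cut set(s).
Safety circuit unavailable [AND]: one cut set from each child combined → 1 × 1 = 1 cut set(s).
Door loop inoperative [AND]: one cut set from each child combined → 1 × 1 = 1 cut set(s).
Drive chain lost [AND]: one cut set from each child combined → 1 × 1 × 1 = 1 cut set(s).
Leveling path down [OR]: union of children's cut sets → 3 cut set(s).
Elevator stuck between floors [AND]: one cut set from each child combined → 1 × 3 = 3 cut set(s).
Minimal cut sets: {Aft safety relay trips, Brake coil offline, Door interlock faulted, North leveling sensor trips, North main contactor failed, Outboard drive VFD malfunctions, Redundant governor switch offline}; {Door interlock faulted, Main door operator offline, North leveling sensor trips, Outboard hoist motor stuck, Primary encoder degraded, Redundant governor switch offline}; {Door interlock faulted, Emergency door interlock 2 offline, Governor switch 2 malfunctions, Lower leveling sensor 2 trips, North leveling sensor trips, Redundant governor switch offline}.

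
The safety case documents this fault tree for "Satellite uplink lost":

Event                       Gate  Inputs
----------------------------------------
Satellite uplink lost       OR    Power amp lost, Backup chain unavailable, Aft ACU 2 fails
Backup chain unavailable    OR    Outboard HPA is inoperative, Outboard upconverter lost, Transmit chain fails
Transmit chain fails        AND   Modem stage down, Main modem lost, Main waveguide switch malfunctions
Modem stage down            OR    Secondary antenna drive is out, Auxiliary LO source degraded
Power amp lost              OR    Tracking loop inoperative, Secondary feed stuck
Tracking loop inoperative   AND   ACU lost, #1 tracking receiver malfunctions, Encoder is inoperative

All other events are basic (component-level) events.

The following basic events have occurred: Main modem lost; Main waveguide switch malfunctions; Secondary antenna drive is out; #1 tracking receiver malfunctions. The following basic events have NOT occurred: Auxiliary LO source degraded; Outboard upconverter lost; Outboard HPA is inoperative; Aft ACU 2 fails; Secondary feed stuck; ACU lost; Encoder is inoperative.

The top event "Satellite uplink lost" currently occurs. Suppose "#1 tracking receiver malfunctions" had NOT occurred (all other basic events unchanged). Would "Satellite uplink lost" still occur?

Counterfactual: set "#1 tracking receiver malfunctions" to not occurred.
Tracking loop inoperative [AND]: ACU lost=not, #1 tracking receiver malfunctions=not, Encoder is inoperative=not → not all inputs occur → does not occur.
Power amp lost [OR]: Tracking loop inoperative=not, Secondary feed stuck=not → no input occurs → does not occur.
Modem stage down [OR]: Secondary antenna drive is out=occurs, Auxiliary LO source degraded=not → at least one input occurs → occurs.
Transmit chain fails [AND]: Modem stage down=occurs, Main modem lost=occurs, Main waveguide switch malfunctions=occurs → all inputs occur → occurs.
Backup chain unavailable [OR]: Outboard HPA is inoperative=not, Outboard upconverter lost=not, Transmit chain fails=occurs → at least one input occurs → occurs.
Satellite uplink lost [OR]: Power amp lost=not, Backup chain unavailable=occurs, Aft ACU 2 fails=not → at least one input occurs → occurs.

Yes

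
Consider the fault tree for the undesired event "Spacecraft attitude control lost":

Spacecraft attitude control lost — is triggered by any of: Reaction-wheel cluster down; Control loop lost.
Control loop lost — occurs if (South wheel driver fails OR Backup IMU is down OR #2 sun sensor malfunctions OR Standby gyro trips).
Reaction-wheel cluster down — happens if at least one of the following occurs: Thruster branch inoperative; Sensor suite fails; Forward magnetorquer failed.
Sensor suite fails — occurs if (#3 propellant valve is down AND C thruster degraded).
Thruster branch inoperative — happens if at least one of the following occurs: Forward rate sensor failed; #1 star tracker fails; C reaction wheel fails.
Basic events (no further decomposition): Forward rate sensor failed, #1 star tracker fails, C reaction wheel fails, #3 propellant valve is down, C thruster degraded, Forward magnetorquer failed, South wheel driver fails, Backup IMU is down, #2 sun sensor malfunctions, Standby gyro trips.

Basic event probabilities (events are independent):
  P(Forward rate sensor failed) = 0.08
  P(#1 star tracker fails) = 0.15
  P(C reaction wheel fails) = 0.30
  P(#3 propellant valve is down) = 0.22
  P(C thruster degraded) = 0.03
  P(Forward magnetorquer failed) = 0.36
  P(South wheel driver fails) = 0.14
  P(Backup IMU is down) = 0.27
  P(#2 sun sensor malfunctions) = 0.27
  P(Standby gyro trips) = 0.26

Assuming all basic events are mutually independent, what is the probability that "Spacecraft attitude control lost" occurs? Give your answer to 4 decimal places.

0.8820

P(Thruster branch inoperative) [OR] = 1 − (1−0.08) × (1−0.15) × (1−0.30) = 0.452600
P(Sensor suite fails) [AND] = 0.22 × 0.03 = 0.006600
P(Reaction-wheel cluster down) [OR] = 1 − (1−0.452600) × (1−0.006600) × (1−0.36) = 0.651976
P(Control loop lost) [OR] = 1 − (1−0.14) × (1−0.27) × (1−0.27) × (1−0.26) = 0.660862
P(Spacecraft attitude control lost) [OR] = 1 − (1−0.651976) × (1−0.660862) = 0.881972
Rounded to 4 decimal places: P(Spacecraft attitude control lost) ≈ 0.8820.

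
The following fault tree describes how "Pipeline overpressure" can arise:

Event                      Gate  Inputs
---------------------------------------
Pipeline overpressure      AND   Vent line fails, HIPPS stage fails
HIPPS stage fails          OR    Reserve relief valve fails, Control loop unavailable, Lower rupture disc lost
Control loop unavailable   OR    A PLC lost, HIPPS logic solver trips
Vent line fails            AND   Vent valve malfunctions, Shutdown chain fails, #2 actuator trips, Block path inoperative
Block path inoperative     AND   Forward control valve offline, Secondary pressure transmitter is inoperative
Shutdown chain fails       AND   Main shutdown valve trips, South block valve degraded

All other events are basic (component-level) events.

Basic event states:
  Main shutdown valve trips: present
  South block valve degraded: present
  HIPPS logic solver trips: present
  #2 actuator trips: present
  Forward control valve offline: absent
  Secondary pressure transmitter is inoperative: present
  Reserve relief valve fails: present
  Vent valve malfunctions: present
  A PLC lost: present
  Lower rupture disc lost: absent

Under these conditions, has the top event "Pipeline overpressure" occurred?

No

Shutdown chain fails [AND]: Main shutdown valve trips=occurs, South block valve degraded=occurs → all inputs occur → occurs.
Block path inoperative [AND]: Forward control valve offline=not, Secondary pressure transmitter is inoperative=occurs → not all inputs occur → does not occur.
Vent line fails [AND]: Vent valve malfunctions=occurs, Shutdown chain fails=occurs, #2 actuator trips=occurs, Block path inoperative=not → not all inputs occur → does not occur.
Control loop unavailable [OR]: A PLC lost=occurs, HIPPS logic solver trips=occurs → at least one input occurs → occurs.
HIPPS stage fails [OR]: Reserve relief valve fails=occurs, Control loop unavailable=occurs, Lower rupture disc lost=not → at least one input occurs → occurs.
Pipeline overpressure [AND]: Vent line fails=not, HIPPS stage fails=occurs → not all inputs occur → does not occur.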